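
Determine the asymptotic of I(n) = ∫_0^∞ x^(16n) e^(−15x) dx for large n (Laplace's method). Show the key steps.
I(n) ~ (sqrt(2π·16n) / 15) · (16n/(15e))^(16n)

Write the integrand as exp(16n ln x − 15x) and set f(x) = 16n ln x − 15x. Then f'(x) = 16n/x − 15 = 0 at x* = 16n/15, and f''(x*) = −16n/x*^2 = −15^2/(16n). Laplace's method (interior maximum) gives
  I(n) ~ e^(f(x*)) · sqrt(2π / |f''(x*)|)
        = exp(16n ln(16n/15) − 16n) · sqrt(2π · 16n / 15^2)
        = (16n/15)^(16n) e^(−16n) · sqrt(2π·16n) / 15
        = (sqrt(2π·16n) / 15) · (16n/(15e))^(16n).
This matches Γ(16n+1)/15^(16n+1) with Stirling applied to Γ.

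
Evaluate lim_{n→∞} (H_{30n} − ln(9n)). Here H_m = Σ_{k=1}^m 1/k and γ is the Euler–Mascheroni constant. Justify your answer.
lim = ln(10/3) + γ

By Euler-Maclaurin, H_m = ln m + γ + O(1/m). So
  H_{30n} − ln(9n) = ln(30n) + γ − ln(9n) + O(1/n)
                       = ln(30/9) + γ + O(1/n).
Hence the limit is ln(30/9) + γ (= ln(10/3)).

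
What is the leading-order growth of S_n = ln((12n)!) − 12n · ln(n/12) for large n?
S_n ~ 12n · (ln 144 − 1) + O(ln n)

Stirling: ln((12n)!) = 12n ln(12n) − 12n + O(ln n).
  S_n = 12n ln(12n) − 12n − 12n ln(n/12) + O(ln n)
      = 12n ln(12n) − 12n ln n + 12n ln 12 − 12n + O(ln n)
      = 12n ln 12 + 12n ln 12 − 12n + O(ln n)
      = 12n (ln 144 − 1) + O(ln n).
Numerically ln(144) − 1 ≈ 3.9698.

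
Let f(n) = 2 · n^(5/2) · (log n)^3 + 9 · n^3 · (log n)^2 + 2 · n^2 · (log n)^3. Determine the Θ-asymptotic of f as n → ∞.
f(n) ∈ Θ(n^3 · (log n)^2)

Compare the terms by growth order. For large n, n^a · (log n)^b dominates n^a' · (log n)^b' iff a > a', or (a = a' and b > b'). Ranking the 3 terms shows the dominant one is 9 · n^3 · (log n)^2. Hence f(n) ∈ Θ(n^3 · (log n)^2).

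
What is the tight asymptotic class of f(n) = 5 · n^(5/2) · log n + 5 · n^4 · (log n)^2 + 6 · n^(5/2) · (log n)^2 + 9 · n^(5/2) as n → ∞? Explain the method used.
f(n) ∈ Θ(n^4 · (log n)^2)

Compare the terms by growth order. For large n, n^a · (log n)^b dominates n^a' · (log n)^b' iff a > a', or (a = a' and b > b'). Ranking the 4 terms shows the dominant one is 5 · n^4 · (log n)^2. Hence f(n) ∈ Θ(n^4 · (log n)^2).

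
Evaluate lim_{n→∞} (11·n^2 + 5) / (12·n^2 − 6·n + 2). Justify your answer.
lim = 11/12

For large n the leading n^2 terms dominate both numerator and denominator. Dividing top and bottom by n^2, every other term tends to 0, leaving 11/12.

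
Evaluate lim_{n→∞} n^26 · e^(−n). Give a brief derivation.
lim = 0

Exponentials with base > 1 dominate every fixed polynomial: for any fixed c, n^c / e^n → 0 as n → ∞ (e.g. by the ratio test, or since e^n grows faster than any power of n). Hence n^26 · e^(−n) = n^26 / e^n → 0.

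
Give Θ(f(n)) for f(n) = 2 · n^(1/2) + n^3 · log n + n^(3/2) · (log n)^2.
f(n) ∈ Θ(n^3 · log n)

Compare the terms by growth order. For large n, n^a · (log n)^b dominates n^a' · (log n)^b' iff a > a', or (a = a' and b > b'). Ranking the 3 terms shows the dominant one is n^3 · log n. Hence f(n) ∈ Θ(n^3 · log n).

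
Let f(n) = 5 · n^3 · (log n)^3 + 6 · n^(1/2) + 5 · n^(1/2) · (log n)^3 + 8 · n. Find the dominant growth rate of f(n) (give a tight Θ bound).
f(n) ∈ Θ(n^3 · (log n)^3)

Compare the terms by growth order. For large n, n^a · (log n)^b dominates n^a' · (log n)^b' iff a > a', or (a = a' and b > b'). Ranking the 4 terms shows the dominant one is 5 · n^3 · (log n)^3. Hence f(n) ∈ Θ(n^3 · (log n)^3).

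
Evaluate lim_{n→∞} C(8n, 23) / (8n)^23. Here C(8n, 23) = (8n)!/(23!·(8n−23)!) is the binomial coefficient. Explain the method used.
lim = 1/23! = 1/25852016738884976640000

With N = 8n → ∞: C(N, 23) / N^23 = [N(N−1)…(N−22)] / (23! · N^23) = (1/23!) · 1 · (1 − 1/(8n)) · … · (1 − 22/(8n)). Each factor → 1 as N → ∞, so the limit is 1/23! = 1/25852016738884976640000.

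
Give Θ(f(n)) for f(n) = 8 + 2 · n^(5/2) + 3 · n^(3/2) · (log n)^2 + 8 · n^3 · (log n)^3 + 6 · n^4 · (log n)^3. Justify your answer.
f(n) ∈ Θ(n^4 · (log n)^3)

Compare the terms by growth order. For large n, n^a · (log n)^b dominates n^a' · (log n)^b' iff a > a', or (a = a' and b > b'). Ranking the 5 terms shows the dominant one is 6 · n^4 · (log n)^3. Hence f(n) ∈ Θ(n^4 · (log n)^3).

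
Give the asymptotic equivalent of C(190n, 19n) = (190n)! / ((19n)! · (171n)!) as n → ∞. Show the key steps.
C(190n, 19n) ~ (10000000000/387420489)^(19n) · sqrt(5/(9π·19n))

Write N = 19n. Apply Stirling to each factorial:
  (10N)! ~ sqrt(2π·10N) · (10N/e)^(10N),
  N! ~ sqrt(2π N) · (N/e)^N,
  (9N)! ~ sqrt(2π·9N) · (9N/e)^(9N).
The exponential factors combine to (10N)^(10N) / (N^N · (9N)^(9N)) = 10^(10N)/9^(9N) = (10^10/9^9)^N = (10000000000/387420489)^N.
The square-root prefactors combine to sqrt(2π·10N) / (sqrt(2π N)·sqrt(2π·9N)) = sqrt(10 / (2π·9·N)) = sqrt(5/(9π·19n)).
Substituting N = 19n: C(190n, 19n) ~ (10000000000/387420489)^(19n) · sqrt(5/(9π·19n)).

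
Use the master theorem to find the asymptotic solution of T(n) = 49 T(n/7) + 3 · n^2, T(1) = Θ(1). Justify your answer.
T(n) = Θ(n^2 log n)

log_7 49 = 2, and f(n) = 3 · n^2 = Θ(n^(log_7 49)). This is Case 2 of the master theorem: T(n) = Θ(f(n) · log n) = Θ(n^2 log n).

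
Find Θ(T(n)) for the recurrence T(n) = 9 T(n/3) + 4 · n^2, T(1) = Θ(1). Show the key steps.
T(n) = Θ(n^2 log n)

log_3 9 = 2, and f(n) = 4 · n^2 = Θ(n^(log_3 9)). This is Case 2 of the master theorem: T(n) = Θ(f(n) · log n) = Θ(n^2 log n).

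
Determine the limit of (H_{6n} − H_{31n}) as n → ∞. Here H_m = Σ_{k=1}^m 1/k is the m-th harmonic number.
lim = ln(6/31)

Euler-Maclaurin gives H_m = ln m + γ + 1/(2m) + O(1/m^2). The γ and O(1/m) terms cancel in the difference:
  H_{6n} − H_{31n} = ln(6n) − ln(31n) + O(1/n) = ln(6/31) + O(1/n).
Hence the limit is ln(6/31).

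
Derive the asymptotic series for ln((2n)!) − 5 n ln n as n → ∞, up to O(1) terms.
ln((2n)!) − 5 n ln n = −3 n ln n + 2(ln 2 − 1) n + (1/2) ln(2π·2n) + O(1/n)

Stirling: ln((2n)!) = 2n ln(2n) − 2n + (1/2) ln(2π·2n) + O(1/n).
Expand 2n ln(2n) = 2n (ln n + ln 2) = 2n ln n + 2n ln 2.
Subtract 5n ln n: leading term is (2 − 5) n ln n = −3 n ln n. The next term is 2n ln 2 − 2n = 2(ln 2 − 1) n. Then the (1/2) ln(2π·2n) correction.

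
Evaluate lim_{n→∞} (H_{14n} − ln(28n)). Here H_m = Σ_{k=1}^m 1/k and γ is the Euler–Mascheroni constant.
lim = −ln 2 + γ

By Euler-Maclaurin, H_m = ln m + γ + O(1/m). So
  H_{14n} − ln(28n) = ln(14n) + γ − ln(28n) + O(1/n)
                       = ln(14/28) + γ + O(1/n).
Hence the limit is ln(14/28) + γ (= −ln 2).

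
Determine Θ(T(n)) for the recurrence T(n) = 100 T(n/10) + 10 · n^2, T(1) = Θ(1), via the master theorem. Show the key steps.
T(n) = Θ(n^2 log n)

log_10 100 = 2, and f(n) = 10 · n^2 = Θ(n^(log_10 100)). This is Case 2 of the master theorem: T(n) = Θ(f(n) · log n) = Θ(n^2 log n).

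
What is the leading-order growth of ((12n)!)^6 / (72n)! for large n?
((12n)!)^6/(72n)! ~ ((2π·12n)^(5/2) / sqrt(6)) · 6^(−6·12n)  →  0

Write N = 12n. Stirling: N! ~ sqrt(2π N)(N/e)^N and (6N)! ~ sqrt(2π·6N)·(6N/e)^(6N).
  (N!)^6/(6N)! ~ (2π N)^(6/2) (N/e)^(6N) / [sqrt(2π·6N) (6N/e)^(6N)]
     = (2π N)^(6/2) / sqrt(2π·6N) · (N/(6N))^(6N)
     = (2π N)^((6−1)/2) / sqrt(6) · 6^(−6N).
Since 6^6 > 1, the factor 6^(−6N) decays exponentially, so the ratio → 0. Substituting N = 12n gives the stated form.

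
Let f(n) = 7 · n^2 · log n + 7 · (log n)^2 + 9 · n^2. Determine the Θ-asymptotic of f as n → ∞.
f(n) ∈ Θ(n^2 · log n)

Compare the terms by growth order. For large n, n^a · (log n)^b dominates n^a' · (log n)^b' iff a > a', or (a = a' and b > b'). Ranking the 3 terms shows the dominant one is 7 · n^2 · log n. Hence f(n) ∈ Θ(n^2 · log n).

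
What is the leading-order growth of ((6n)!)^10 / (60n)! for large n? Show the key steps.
((6n)!)^10/(60n)! ~ ((2π·6n)^(9/2) / sqrt(10)) · 10^(−10·6n)  →  0

Write N = 6n. Stirling: N! ~ sqrt(2π N)(N/e)^N and (10N)! ~ sqrt(2π·10N)·(10N/e)^(10N).
  (N!)^10/(10N)! ~ (2π N)^(10/2) (N/e)^(10N) / [sqrt(2π·10N) (10N/e)^(10N)]
     = (2π N)^(10/2) / sqrt(2π·10N) · (N/(10N))^(10N)
     = (2π N)^((10−1)/2) / sqrt(10) · 10^(−10N).
Since 10^10 > 1, the factor 10^(−10N) decays exponentially, so the ratio → 0. Substituting N = 6n gives the stated form.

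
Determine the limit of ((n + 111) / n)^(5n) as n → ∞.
lim = e^555

Rewrite as (1 + 111/n)^(5n). By the standard limit (1 + x/n)^n → e^x, we have (1 + 111/n)^n → e^111, and raising to the 5th power gives e^555.
More precisely, ln[(1 + 111/n)^(5n)] = 5n · ln(1 + 111/n) = 5n · (111/n + O(1/n^2)) = 555 + O(1/n) → 555.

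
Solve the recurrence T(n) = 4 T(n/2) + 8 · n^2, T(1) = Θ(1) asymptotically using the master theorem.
T(n) = Θ(n^2 log n)

log_2 4 = 2, and f(n) = 8 · n^2 = Θ(n^(log_2 4)). This is Case 2 of the master theorem: T(n) = Θ(f(n) · log n) = Θ(n^2 log n).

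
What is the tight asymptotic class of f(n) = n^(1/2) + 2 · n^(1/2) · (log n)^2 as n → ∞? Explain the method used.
f(n) ∈ Θ(n^(1/2) · (log n)^2)

Compare the terms by growth order. For large n, n^a · (log n)^b dominates n^a' · (log n)^b' iff a > a', or (a = a' and b > b'). Ranking the 2 terms shows the dominant one is 2 · n^(1/2) · (log n)^2. Hence f(n) ∈ Θ(n^(1/2) · (log n)^2).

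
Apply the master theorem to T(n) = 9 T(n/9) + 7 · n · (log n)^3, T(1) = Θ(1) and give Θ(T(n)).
T(n) = Θ(n · (log n)^4)

Here log_9 9 = 1 and f(n) = 7 · n · (log n)^3 = Θ(n^(log_9 9) · (log n)^3). This is the extended Case 2 of the master theorem (f matches the critical exponent up to log factors), giving T(n) = Θ(n^(log_9 9) · (log n)^(3+1)) = Θ(n · (log n)^4).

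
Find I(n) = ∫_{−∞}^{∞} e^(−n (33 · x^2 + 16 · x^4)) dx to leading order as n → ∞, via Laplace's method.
I(n) ~ sqrt(π/(33n))

φ(x) = 33 · x^2 + 16 · x^4 has its unique global minimum at x* = 0 (since φ'(x) = 66x + 64x^3 = 0 only at x = 0 for real x with both coefficients positive, and φ → ∞ as |x| → ∞). At x* = 0, φ(0) = 0 and φ''(0) = 66. Laplace's method then gives
  I(n) ~ sqrt(2π / (n · φ''(0))) · e^(−n φ(0)) = sqrt(2π / (66n)) = sqrt(π/(33n)).
The 16 · x^4 term contributes only at subleading order (an O(1/n) relative correction).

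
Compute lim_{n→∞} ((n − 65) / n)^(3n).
lim = e^(−195)

Rewrite as (1 − 65/n)^(3n). By the standard limit (1 + x/n)^n → e^x, we have (1 − 65/n)^n → e^(−65), and raising to the 3rd power gives e^(−195).
More precisely, ln[(1 − 65/n)^(3n)] = 3n · ln(1 − 65/n) = 3n · (-65/n + O(1/n^2)) = -195 + O(1/n) → -195.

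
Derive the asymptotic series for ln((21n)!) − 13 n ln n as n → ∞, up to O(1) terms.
ln((21n)!) − 13 n ln n = 8 n ln n + 21(ln 21 − 1) n + (1/2) ln(2π·21n) + O(1/n)

Stirling: ln((21n)!) = 21n ln(21n) − 21n + (1/2) ln(2π·21n) + O(1/n).
Expand 21n ln(21n) = 21n (ln n + ln 21) = 21n ln n + 21n ln 21.
Subtract 13n ln n: leading term is (21 − 13) n ln n = 8 n ln n. The next term is 21n ln 21 − 21n = 21(ln 21 − 1) n. Then the (1/2) ln(2π·21n) correction.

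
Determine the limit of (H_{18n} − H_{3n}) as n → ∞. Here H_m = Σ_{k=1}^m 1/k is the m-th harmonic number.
lim = ln(18/3) = ln 6

Euler-Maclaurin gives H_m = ln m + γ + 1/(2m) + O(1/m^2). The γ and O(1/m) terms cancel in the difference:
  H_{18n} − H_{3n} = ln(18n) − ln(3n) + O(1/n) = ln(18/3) + O(1/n).
Hence the limit is ln(18/3) = ln 6.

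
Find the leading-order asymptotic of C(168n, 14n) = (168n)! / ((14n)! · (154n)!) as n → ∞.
C(168n, 14n) ~ (8916100448256/285311670611)^(14n) · sqrt(6/(11π·14n))

Write N = 14n. Apply Stirling to each factorial:
  (12N)! ~ sqrt(2π·12N) · (12N/e)^(12N),
  N! ~ sqrt(2π N) · (N/e)^N,
  (11N)! ~ sqrt(2π·11N) · (11N/e)^(11N).
The exponential factors combine to (12N)^(12N) / (N^N · (11N)^(11N)) = 12^(12N)/11^(11N) = (12^12/11^11)^N = (8916100448256/285311670611)^N.
The square-root prefactors combine to sqrt(2π·12N) / (sqrt(2π N)·sqrt(2π·11N)) = sqrt(12 / (2π·11·N)) = sqrt(6/(11π·14n)).
Substituting N = 14n: C(168n, 14n) ~ (8916100448256/285311670611)^(14n) · sqrt(6/(11π·14n)).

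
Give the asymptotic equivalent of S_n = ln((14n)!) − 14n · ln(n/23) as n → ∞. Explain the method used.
S_n ~ 14n · (ln 322 − 1) + O(ln n)

Stirling: ln((14n)!) = 14n ln(14n) − 14n + O(ln n).
  S_n = 14n ln(14n) − 14n − 14n ln(n/23) + O(ln n)
      = 14n ln(14n) − 14n ln n + 14n ln 23 − 14n + O(ln n)
      = 14n ln 14 + 14n ln 23 − 14n + O(ln n)
      = 14n (ln 322 − 1) + O(ln n).
Numerically ln(322) − 1 ≈ 4.7746.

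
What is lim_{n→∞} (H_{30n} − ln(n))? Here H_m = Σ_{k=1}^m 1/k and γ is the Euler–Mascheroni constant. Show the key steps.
lim = ln 30 + γ

By Euler-Maclaurin, H_m = ln m + γ + O(1/m). So
  H_{30n} − ln(n) = ln(30n) + γ − ln(n) + O(1/n)
                       = ln(30/1) + γ + O(1/n).
Hence the limit is ln(30/1) + γ.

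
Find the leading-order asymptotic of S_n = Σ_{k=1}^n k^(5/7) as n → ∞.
S_n ~ (7/12) · n^(12/7)

Integral comparison: Σ_{k=1}^n k^(5/7) = ∫_0^n x^(5/7) dx + O(n^(5/7)). The integral is n^(1 + 5/7) / (1 + 5/7) = n^((5+7)/7) / ((5+7)/7) = (7/12) · n^(12/7).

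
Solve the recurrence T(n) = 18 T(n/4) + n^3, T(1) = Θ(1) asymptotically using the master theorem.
T(n) = Θ(n^3)

log_4 18 ≈ 2.085. f(n) = n^3 dominates n^(log_4 18) since 3 > 2.085, and the regularity condition a·f(n/b) = 18·(n/4)^3 = (18/64)·n^3 ≤ c·f(n) holds with c = 18/64 ≈ 0.281 < 1. So this is Case 3: T(n) = Θ(f(n)) = Θ(n^3).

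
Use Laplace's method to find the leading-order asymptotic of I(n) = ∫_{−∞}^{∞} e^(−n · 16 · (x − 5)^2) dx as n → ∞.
I(n) = sqrt(π/(16n))

Here φ(x) = 16 · (x − 5)^2 has its unique minimum at x* = 5 with φ(x*) = 0 and φ''(x*) = 32. Laplace's method gives
  I(n) ~ e^(−n φ(x*)) · sqrt(2π / (n · φ''(x*))) = sqrt(2π / (32n)) = sqrt(π/(16n)).
This is exact: substituting u = (x − 5)·sqrt(16n) gives I(n) = (1/sqrt(16n)) ∫_{−∞}^{∞} e^(−u^2) du = sqrt(π/(16n)).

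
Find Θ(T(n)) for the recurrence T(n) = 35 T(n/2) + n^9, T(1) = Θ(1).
T(n) = Θ(n^9)

log_2 35 ≈ 5.129. f(n) = n^9 dominates n^(log_2 35) since 9 > 5.129, and the regularity condition a·f(n/b) = 35·(n/2)^9 = (35/512)·n^9 ≤ c·f(n) holds with c = 35/512 ≈ 0.0684 < 1. So this is Case 3: T(n) = Θ(f(n)) = Θ(n^9).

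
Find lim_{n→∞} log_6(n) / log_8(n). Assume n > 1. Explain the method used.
lim = ln(8) / ln(6) = log_6(8)

Change of base: log_6(n) = ln n / ln 6 and log_8(n) = ln n / ln 8. The ratio is (ln n / ln 6) · (ln 8 / ln n) = ln 8 / ln 6, a constant independent of n. So the limit is ln 8 / ln 6 = log_6(8).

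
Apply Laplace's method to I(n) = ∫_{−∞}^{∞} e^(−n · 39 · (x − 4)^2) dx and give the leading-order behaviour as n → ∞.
I(n) = sqrt(π/(39n))

Here φ(x) = 39 · (x − 4)^2 has its unique minimum at x* = 4 with φ(x*) = 0 and φ''(x*) = 78. Laplace's method gives
  I(n) ~ e^(−n φ(x*)) · sqrt(2π / (n · φ''(x*))) = sqrt(2π / (78n)) = sqrt(π/(39n)).
This is exact: substituting u = (x − 4)·sqrt(39n) gives I(n) = (1/sqrt(39n)) ∫_{−∞}^{∞} e^(−u^2) du = sqrt(π/(39n)).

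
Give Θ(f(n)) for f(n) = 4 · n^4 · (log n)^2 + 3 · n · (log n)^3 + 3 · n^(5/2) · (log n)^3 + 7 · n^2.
f(n) ∈ Θ(n^4 · (log n)^2)

Compare the terms by growth order. For large n, n^a · (log n)^b dominates n^a' · (log n)^b' iff a > a', or (a = a' and b > b'). Ranking the 4 terms shows the dominant one is 4 · n^4 · (log n)^2. Hence f(n) ∈ Θ(n^4 · (log n)^2).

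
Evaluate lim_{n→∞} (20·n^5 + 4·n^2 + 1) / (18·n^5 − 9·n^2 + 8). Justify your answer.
lim = 20/18 = 10/9

For large n the leading n^5 terms dominate both numerator and denominator. Dividing top and bottom by n^5, every other term tends to 0, leaving 20/18 = 10/9.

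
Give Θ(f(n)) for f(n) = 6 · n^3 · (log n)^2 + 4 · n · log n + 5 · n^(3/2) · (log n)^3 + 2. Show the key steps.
f(n) ∈ Θ(n^3 · (log n)^2)

Compare the terms by growth order. For large n, n^a · (log n)^b dominates n^a' · (log n)^b' iff a > a', or (a = a' and b > b'). Ranking the 4 terms shows the dominant one is 6 · n^3 · (log n)^2. Hence f(n) ∈ Θ(n^3 · (log n)^2).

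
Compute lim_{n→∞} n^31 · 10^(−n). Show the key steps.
lim = 0

Exponentials with base > 1 dominate every fixed polynomial: for any fixed c, n^c / 10^n → 0 as n → ∞ (e.g. by the ratio test, or by writing 10^n = e^(n ln 10) and noting e^(n ln 10) / n^c → ∞). Hence n^31 · 10^(−n) = n^31 / 10^n → 0.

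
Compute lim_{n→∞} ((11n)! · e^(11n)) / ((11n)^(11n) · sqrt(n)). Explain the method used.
lim = sqrt(2π·11)

Stirling: (11n)! ~ sqrt(2π·11n) · (11n/e)^(11n). Hence
  (11n)! · e^(11n) / (11n)^(11n) ~ sqrt(2π·11n).
Dividing by sqrt(n): sqrt(2π·11n) / sqrt(n) = sqrt(2π·11) · n^((1−1)/2), so the limit is sqrt(2π·11).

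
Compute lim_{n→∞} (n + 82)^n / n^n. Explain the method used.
lim = e^82

Rewrite as (1 + 82/n)^(n). By the standard limit (1 + x/n)^n → e^x, we have (1 + 82/n)^n → e^82, and raising to the 1st power gives e^82.
More precisely, ln[(1 + 82/n)^(n)] = n · ln(1 + 82/n) = n · (82/n + O(1/n^2)) = 82 + O(1/n) → 82.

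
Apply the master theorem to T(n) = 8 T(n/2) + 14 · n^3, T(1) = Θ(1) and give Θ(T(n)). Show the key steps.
T(n) = Θ(n^3 log n)

log_2 8 = 3, and f(n) = 14 · n^3 = Θ(n^(log_2 8)). This is Case 2 of the master theorem: T(n) = Θ(f(n) · log n) = Θ(n^3 log n).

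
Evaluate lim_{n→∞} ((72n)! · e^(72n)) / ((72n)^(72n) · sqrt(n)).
lim = sqrt(2π·72)

Stirling: (72n)! ~ sqrt(2π·72n) · (72n/e)^(72n). Hence
  (72n)! · e^(72n) / (72n)^(72n) ~ sqrt(2π·72n).
Dividing by sqrt(n): sqrt(2π·72n) / sqrt(n) = sqrt(2π·72) · n^((1−1)/2), so the limit is sqrt(2π·72).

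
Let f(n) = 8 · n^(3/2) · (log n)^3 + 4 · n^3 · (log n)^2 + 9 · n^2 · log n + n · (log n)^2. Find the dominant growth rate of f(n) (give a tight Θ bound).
f(n) ∈ Θ(n^3 · (log n)^2)

Compare the terms by growth order. For large n, n^a · (log n)^b dominates n^a' · (log n)^b' iff a > a', or (a = a' and b > b'). Ranking the 4 terms shows the dominant one is 4 · n^3 · (log n)^2. Hence f(n) ∈ Θ(n^3 · (log n)^2).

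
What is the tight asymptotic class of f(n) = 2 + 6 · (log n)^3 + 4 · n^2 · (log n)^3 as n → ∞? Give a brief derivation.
f(n) ∈ Θ(n^2 · (log n)^3)

Compare the terms by growth order. For large n, n^a · (log n)^b dominates n^a' · (log n)^b' iff a > a', or (a = a' and b > b'). Ranking the 3 terms shows the dominant one is 4 · n^2 · (log n)^3. Hence f(n) ∈ Θ(n^2 · (log n)^3).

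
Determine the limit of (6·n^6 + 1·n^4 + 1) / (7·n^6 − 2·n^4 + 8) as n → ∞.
lim = 6/7

For large n the leading n^6 terms dominate both numerator and denominator. Dividing top and bottom by n^6, every other term tends to 0, leaving 6/7.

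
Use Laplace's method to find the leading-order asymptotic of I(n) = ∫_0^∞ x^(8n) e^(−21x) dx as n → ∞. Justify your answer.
I(n) ~ (sqrt(2π·8n) / 21) · (8n/(21e))^(8n)

Write the integrand as exp(8n ln x − 21x) and set f(x) = 8n ln x − 21x. Then f'(x) = 8n/x − 21 = 0 at x* = 8n/21, and f''(x*) = −8n/x*^2 = −21^2/(8n). Laplace's method (interior maximum) gives
  I(n) ~ e^(f(x*)) · sqrt(2π / |f''(x*)|)
        = exp(8n ln(8n/21) − 8n) · sqrt(2π · 8n / 21^2)
        = (8n/21)^(8n) e^(−8n) · sqrt(2π·8n) / 21
        = (sqrt(2π·8n) / 21) · (8n/(21e))^(8n).
This matches Γ(8n+1)/21^(8n+1) with Stirling applied to Γ.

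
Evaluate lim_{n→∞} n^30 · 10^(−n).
lim = 0

Exponentials with base > 1 dominate every fixed polynomial: for any fixed c, n^c / 10^n → 0 as n → ∞ (e.g. by the ratio test, or by writing 10^n = e^(n ln 10) and noting e^(n ln 10) / n^c → ∞). Hence n^30 · 10^(−n) = n^30 / 10^n → 0.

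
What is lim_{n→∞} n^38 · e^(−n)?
lim = 0

Exponentials with base > 1 dominate every fixed polynomial: for any fixed c, n^c / e^n → 0 as n → ∞ (e.g. by the ratio test, or since e^n grows faster than any power of n). Hence n^38 · e^(−n) = n^38 / e^n → 0.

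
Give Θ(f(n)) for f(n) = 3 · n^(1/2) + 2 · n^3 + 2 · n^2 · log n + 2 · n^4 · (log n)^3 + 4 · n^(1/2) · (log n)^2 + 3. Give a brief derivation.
f(n) ∈ Θ(n^4 · (log n)^3)

Compare the terms by growth order. For large n, n^a · (log n)^b dominates n^a' · (log n)^b' iff a > a', or (a = a' and b > b'). Ranking the 6 terms shows the dominant one is 2 · n^4 · (log n)^3. Hence f(n) ∈ Θ(n^4 · (log n)^3).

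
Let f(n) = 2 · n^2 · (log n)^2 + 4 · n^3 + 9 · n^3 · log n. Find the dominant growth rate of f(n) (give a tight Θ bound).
f(n) ∈ Θ(n^3 · log n)

Compare the terms by growth order. For large n, n^a · (log n)^b dominates n^a' · (log n)^b' iff a > a', or (a = a' and b > b'). Ranking the 3 terms shows the dominant one is 9 · n^3 · log n. Hence f(n) ∈ Θ(n^3 · log n).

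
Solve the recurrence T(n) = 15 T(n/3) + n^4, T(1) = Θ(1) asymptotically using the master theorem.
T(n) = Θ(n^4)

log_3 15 ≈ 2.465. f(n) = n^4 dominates n^(log_3 15) since 4 > 2.465, and the regularity condition a·f(n/b) = 15·(n/3)^4 = (15/81)·n^4 ≤ c·f(n) holds with c = 15/81 ≈ 0.185 < 1. So this is Case 3: T(n) = Θ(f(n)) = Θ(n^4).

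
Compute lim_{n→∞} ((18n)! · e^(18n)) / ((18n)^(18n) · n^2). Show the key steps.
lim = 0

Stirling: (18n)! ~ sqrt(2π·18n) · (18n/e)^(18n). Hence
  (18n)! · e^(18n) / (18n)^(18n) ~ sqrt(2π·18n).
Dividing by n^2: sqrt(2π·18n) / n^2 = sqrt(2π·18) · n^((1−4)/2), so the expression behaves like sqrt(2π·18) · n^((1−4)/2) → 0.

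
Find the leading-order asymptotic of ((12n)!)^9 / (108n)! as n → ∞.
((12n)!)^9/(108n)! ~ ((2π·12n)^(8/2) / 3) · 9^(−9·12n)  →  0

Write N = 12n. Stirling: N! ~ sqrt(2π N)(N/e)^N and (9N)! ~ sqrt(2π·9N)·(9N/e)^(9N).
  (N!)^9/(9N)! ~ (2π N)^(9/2) (N/e)^(9N) / [sqrt(2π·9N) (9N/e)^(9N)]
     = (2π N)^(9/2) / sqrt(2π·9N) · (N/(9N))^(9N)
     = (2π N)^((9−1)/2) / 3 · 9^(−9N).
Since 9^9 > 1, the factor 9^(−9N) decays exponentially, so the ratio → 0. Substituting N = 12n gives the stated form.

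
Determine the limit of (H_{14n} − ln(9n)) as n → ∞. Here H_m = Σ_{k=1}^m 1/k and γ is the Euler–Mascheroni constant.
lim = ln(14/9) + γ

By Euler-Maclaurin, H_m = ln m + γ + O(1/m). So
  H_{14n} − ln(9n) = ln(14n) + γ − ln(9n) + O(1/n)
                       = ln(14/9) + γ + O(1/n).
Hence the limit is ln(14/9) + γ.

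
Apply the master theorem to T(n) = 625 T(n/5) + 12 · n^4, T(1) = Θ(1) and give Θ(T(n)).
T(n) = Θ(n^4 log n)

log_5 625 = 4, and f(n) = 12 · n^4 = Θ(n^(log_5 625)). This is Case 2 of the master theorem: T(n) = Θ(f(n) · log n) = Θ(n^4 log n).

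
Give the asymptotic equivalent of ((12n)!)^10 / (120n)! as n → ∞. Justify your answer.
((12n)!)^10/(120n)! ~ ((2π·12n)^(9/2) / sqrt(10)) · 10^(−10·12n)  →  0

Write N = 12n. Stirling: N! ~ sqrt(2π N)(N/e)^N and (10N)! ~ sqrt(2π·10N)·(10N/e)^(10N).
  (N!)^10/(10N)! ~ (2π N)^(10/2) (N/e)^(10N) / [sqrt(2π·10N) (10N/e)^(10N)]
     = (2π N)^(10/2) / sqrt(2π·10N) · (N/(10N))^(10N)
     = (2π N)^((10−1)/2) / sqrt(10) · 10^(−10N).
Since 10^10 > 1, the factor 10^(−10N) decays exponentially, so the ratio → 0. Substituting N = 12n gives the stated form.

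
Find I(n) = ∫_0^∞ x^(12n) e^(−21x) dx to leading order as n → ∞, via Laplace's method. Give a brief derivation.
I(n) ~ (sqrt(2π·12n) / 21) · (12n/(21e))^(12n)

Write the integrand as exp(12n ln x − 21x) and set f(x) = 12n ln x − 21x. Then f'(x) = 12n/x − 21 = 0 at x* = 12n/21, and f''(x*) = −12n/x*^2 = −21^2/(12n). Laplace's method (interior maximum) gives
  I(n) ~ e^(f(x*)) · sqrt(2π / |f''(x*)|)
        = exp(12n ln(12n/21) − 12n) · sqrt(2π · 12n / 21^2)
        = (12n/21)^(12n) e^(−12n) · sqrt(2π·12n) / 21
        = (sqrt(2π·12n) / 21) · (12n/(21e))^(12n).
This matches Γ(12n+1)/21^(12n+1) with Stirling applied to Γ.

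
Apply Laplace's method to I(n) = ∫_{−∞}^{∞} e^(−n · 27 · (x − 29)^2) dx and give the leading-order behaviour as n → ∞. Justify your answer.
I(n) = sqrt(π/(27n))

Here φ(x) = 27 · (x − 29)^2 has its unique minimum at x* = 29 with φ(x*) = 0 and φ''(x*) = 54. Laplace's method gives
  I(n) ~ e^(−n φ(x*)) · sqrt(2π / (n · φ''(x*))) = sqrt(2π / (54n)) = sqrt(π/(27n)).
This is exact: substituting u = (x − 29)·sqrt(27n) gives I(n) = (1/sqrt(27n)) ∫_{−∞}^{∞} e^(−u^2) du = sqrt(π/(27n)).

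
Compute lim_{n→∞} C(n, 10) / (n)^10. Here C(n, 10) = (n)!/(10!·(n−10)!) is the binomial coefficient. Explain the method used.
lim = 1/10! = 1/3628800

With N = n → ∞: C(N, 10) / N^10 = [N(N−1)…(N−9)] / (10! · N^10) = (1/10!) · 1 · (1 − 1/n) · … · (1 − 9/n). Each factor → 1 as N → ∞, so the limit is 1/10! = 1/3628800.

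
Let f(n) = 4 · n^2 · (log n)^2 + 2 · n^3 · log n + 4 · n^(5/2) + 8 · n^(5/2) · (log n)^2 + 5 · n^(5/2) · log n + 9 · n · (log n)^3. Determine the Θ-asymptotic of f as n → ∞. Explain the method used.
f(n) ∈ Θ(n^3 · log n)

Compare the terms by growth order. For large n, n^a · (log n)^b dominates n^a' · (log n)^b' iff a > a', or (a = a' and b > b'). Ranking the 6 terms shows the dominant one is 2 · n^3 · log n. Hence f(n) ∈ Θ(n^3 · log n).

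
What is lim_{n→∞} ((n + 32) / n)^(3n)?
lim = e^96

Rewrite as (1 + 32/n)^(3n). By the standard limit (1 + x/n)^n → e^x, we have (1 + 32/n)^n → e^32, and raising to the 3rd power gives e^96.
More precisely, ln[(1 + 32/n)^(3n)] = 3n · ln(1 + 32/n) = 3n · (32/n + O(1/n^2)) = 96 + O(1/n) → 96.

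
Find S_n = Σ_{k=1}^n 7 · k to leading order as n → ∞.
S_n ~ 7 · n^2 / 2

By integral comparison (Euler-Maclaurin), Σ_{k=1}^n 7 · k = 7 · ∫_0^n x^1 dx + O(n) = 7 · n^2/2 + O(n). (Equivalently, Faulhaber's formula gives the same leading term.)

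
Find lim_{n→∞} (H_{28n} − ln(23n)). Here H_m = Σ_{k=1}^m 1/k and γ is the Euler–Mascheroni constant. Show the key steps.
lim = ln(28/23) + γ

By Euler-Maclaurin, H_m = ln m + γ + O(1/m). So
  H_{28n} − ln(23n) = ln(28n) + γ − ln(23n) + O(1/n)
                       = ln(28/23) + γ + O(1/n).
Hence the limit is ln(28/23) + γ.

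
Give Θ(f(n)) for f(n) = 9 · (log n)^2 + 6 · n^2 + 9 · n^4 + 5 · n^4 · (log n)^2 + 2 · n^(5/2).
f(n) ∈ Θ(n^4 · (log n)^2)

Compare the terms by growth order. For large n, n^a · (log n)^b dominates n^a' · (log n)^b' iff a > a', or (a = a' and b > b'). Ranking the 5 terms shows the dominant one is 5 · n^4 · (log n)^2. Hence f(n) ∈ Θ(n^4 · (log n)^2).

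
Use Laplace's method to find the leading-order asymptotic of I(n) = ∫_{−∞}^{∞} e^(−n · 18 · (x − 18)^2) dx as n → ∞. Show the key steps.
I(n) = sqrt(π/(18n))

Here φ(x) = 18 · (x − 18)^2 has its unique minimum at x* = 18 with φ(x*) = 0 and φ''(x*) = 36. Laplace's method gives
  I(n) ~ e^(−n φ(x*)) · sqrt(2π / (n · φ''(x*))) = sqrt(2π / (36n)) = sqrt(π/(18n)).
This is exact: substituting u = (x − 18)·sqrt(18n) gives I(n) = (1/sqrt(18n)) ∫_{−∞}^{∞} e^(−u^2) du = sqrt(π/(18n)).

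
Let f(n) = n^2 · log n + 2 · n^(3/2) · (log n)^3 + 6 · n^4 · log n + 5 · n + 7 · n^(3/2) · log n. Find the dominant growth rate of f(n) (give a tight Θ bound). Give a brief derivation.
f(n) ∈ Θ(n^4 · log n)

Compare the terms by growth order. For large n, n^a · (log n)^b dominates n^a' · (log n)^b' iff a > a', or (a = a' and b > b'). Ranking the 5 terms shows the dominant one is 6 · n^4 · log n. Hence f(n) ∈ Θ(n^4 · log n).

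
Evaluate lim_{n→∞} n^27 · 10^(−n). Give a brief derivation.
lim = 0

Exponentials with base > 1 dominate every fixed polynomial: for any fixed c, n^c / 10^n → 0 as n → ∞ (e.g. by the ratio test, or by writing 10^n = e^(n ln 10) and noting e^(n ln 10) / n^c → ∞). Hence n^27 · 10^(−n) = n^27 / 10^n → 0.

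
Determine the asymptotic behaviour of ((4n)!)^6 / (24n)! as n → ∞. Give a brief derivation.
((4n)!)^6/(24n)! ~ ((2π·4n)^(5/2) / sqrt(6)) · 6^(−6·4n)  →  0

Write N = 4n. Stirling: N! ~ sqrt(2π N)(N/e)^N and (6N)! ~ sqrt(2π·6N)·(6N/e)^(6N).
  (N!)^6/(6N)! ~ (2π N)^(6/2) (N/e)^(6N) / [sqrt(2π·6N) (6N/e)^(6N)]
     = (2π N)^(6/2) / sqrt(2π·6N) · (N/(6N))^(6N)
     = (2π N)^((6−1)/2) / sqrt(6) · 6^(−6N).
Since 6^6 > 1, the factor 6^(−6N) decays exponentially, so the ratio → 0. Substituting N = 4n gives the stated form.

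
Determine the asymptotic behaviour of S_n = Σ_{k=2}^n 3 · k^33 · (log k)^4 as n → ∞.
S_n ~ 3 · n^34 · (log n)^4 / 34

By integral comparison, S_n = ∫_1^n 3 · x^33 · (log x)^4 dx + O(n^33 · (log n)^4). For the integral, the leading term of ∫_1^n x^33 (log x)^4 dx is n^34/34 · (log n)^4 (by repeated integration by parts; each step lowers the log-exponent and produces a relatively O(1/log n) correction). Hence S_n ~ 3 · n^34 · (log n)^4 / 34.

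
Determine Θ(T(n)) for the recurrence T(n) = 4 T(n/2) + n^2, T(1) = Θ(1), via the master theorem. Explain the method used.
T(n) = Θ(n^2 log n)

log_2 4 = 2, and f(n) = n^2 = Θ(n^(log_2 4)). This is Case 2 of the master theorem: T(n) = Θ(f(n) · log n) = Θ(n^2 log n).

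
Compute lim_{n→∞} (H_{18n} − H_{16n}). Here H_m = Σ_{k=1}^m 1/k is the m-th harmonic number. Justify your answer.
lim = ln(18/16) = ln(9/8)

Euler-Maclaurin gives H_m = ln m + γ + 1/(2m) + O(1/m^2). The γ and O(1/m) terms cancel in the difference:
  H_{18n} − H_{16n} = ln(18n) − ln(16n) + O(1/n) = ln(18/16) + O(1/n).
Hence the limit is ln(18/16) = ln(9/8).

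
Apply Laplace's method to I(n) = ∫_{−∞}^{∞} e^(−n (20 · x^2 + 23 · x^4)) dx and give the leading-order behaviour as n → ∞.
I(n) ~ sqrt(π/(20n))

φ(x) = 20 · x^2 + 23 · x^4 has its unique global minimum at x* = 0 (since φ'(x) = 40x + 92x^3 = 0 only at x = 0 for real x with both coefficients positive, and φ → ∞ as |x| → ∞). At x* = 0, φ(0) = 0 and φ''(0) = 40. Laplace's method then gives
  I(n) ~ sqrt(2π / (n · φ''(0))) · e^(−n φ(0)) = sqrt(2π / (40n)) = sqrt(π/(20n)).
The 23 · x^4 term contributes only at subleading order (an O(1/n) relative correction).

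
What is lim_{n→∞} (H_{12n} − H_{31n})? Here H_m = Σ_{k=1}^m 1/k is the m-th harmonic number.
lim = ln(12/31)

Euler-Maclaurin gives H_m = ln m + γ + 1/(2m) + O(1/m^2). The γ and O(1/m) terms cancel in the difference:
  H_{12n} − H_{31n} = ln(12n) − ln(31n) + O(1/n) = ln(12/31) + O(1/n).
Hence the limit is ln(12/31).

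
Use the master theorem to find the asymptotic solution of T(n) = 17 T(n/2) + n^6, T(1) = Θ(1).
T(n) = Θ(n^6)

log_2 17 ≈ 4.087. f(n) = n^6 dominates n^(log_2 17) since 6 > 4.087, and the regularity condition a·f(n/b) = 17·(n/2)^6 = (17/64)·n^6 ≤ c·f(n) holds with c = 17/64 ≈ 0.266 < 1. So this is Case 3: T(n) = Θ(f(n)) = Θ(n^6).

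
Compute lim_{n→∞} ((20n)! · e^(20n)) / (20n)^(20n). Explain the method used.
lim = ∞

Stirling: (20n)! ~ sqrt(2π·20n) · (20n/e)^(20n). Hence
  (20n)! · e^(20n) / (20n)^(20n) ~ sqrt(2π·20n) = sqrt(2π·20) · sqrt(n) → ∞.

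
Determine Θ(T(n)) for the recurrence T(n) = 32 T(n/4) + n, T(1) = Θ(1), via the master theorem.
T(n) = Θ(n^(log_4 32))

Master theorem: compare f(n) = n to n^(log_4 32) where log_4 32 ≈ 2.500. Since 1 < log_4 32, we have f(n) = O(n^(log_4 32 − ε)) for some ε > 0 — Case 1. Hence T(n) = Θ(n^(log_4 32)).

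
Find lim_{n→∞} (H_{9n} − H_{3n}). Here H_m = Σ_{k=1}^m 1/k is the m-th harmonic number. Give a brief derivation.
lim = ln(9/3) = ln 3

Euler-Maclaurin gives H_m = ln m + γ + 1/(2m) + O(1/m^2). The γ and O(1/m) terms cancel in the difference:
  H_{9n} − H_{3n} = ln(9n) − ln(3n) + O(1/n) = ln(9/3) + O(1/n).
Hence the limit is ln(9/3) = ln 3.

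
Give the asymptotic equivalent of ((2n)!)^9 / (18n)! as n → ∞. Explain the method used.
((2n)!)^9/(18n)! ~ ((2π·2n)^(8/2) / 3) · 9^(−9·2n)  →  0

Write N = 2n. Stirling: N! ~ sqrt(2π N)(N/e)^N and (9N)! ~ sqrt(2π·9N)·(9N/e)^(9N).
  (N!)^9/(9N)! ~ (2π N)^(9/2) (N/e)^(9N) / [sqrt(2π·9N) (9N/e)^(9N)]
     = (2π N)^(9/2) / sqrt(2π·9N) · (N/(9N))^(9N)
     = (2π N)^((9−1)/2) / 3 · 9^(−9N).
Since 9^9 > 1, the factor 9^(−9N) decays exponentially, so the ratio → 0. Substituting N = 2n gives the stated form.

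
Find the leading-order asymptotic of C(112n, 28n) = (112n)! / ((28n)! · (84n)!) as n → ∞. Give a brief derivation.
C(112n, 28n) ~ (256/27)^(28n) · sqrt(2/(3π·28n))

Write N = 28n. Apply Stirling to each factorial:
  (4N)! ~ sqrt(2π·4N) · (4N/e)^(4N),
  N! ~ sqrt(2π N) · (N/e)^N,
  (3N)! ~ sqrt(2π·3N) · (3N/e)^(3N).
The exponential factors combine to (4N)^(4N) / (N^N · (3N)^(3N)) = 4^(4N)/3^(3N) = (4^4/3^3)^N = (256/27)^N.
The square-root prefactors combine to sqrt(2π·4N) / (sqrt(2π N)·sqrt(2π·3N)) = sqrt(4 / (2π·3·N)) = sqrt(2/(3π·28n)).
Substituting N = 28n: C(112n, 28n) ~ (256/27)^(28n) · sqrt(2/(3π·28n)).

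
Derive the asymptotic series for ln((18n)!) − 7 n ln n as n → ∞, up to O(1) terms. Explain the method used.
ln((18n)!) − 7 n ln n = 11 n ln n + 18(ln 18 − 1) n + (1/2) ln(2π·18n) + O(1/n)

Stirling: ln((18n)!) = 18n ln(18n) − 18n + (1/2) ln(2π·18n) + O(1/n).
Expand 18n ln(18n) = 18n (ln n + ln 18) = 18n ln n + 18n ln 18.
Subtract 7n ln n: leading term is (18 − 7) n ln n = 11 n ln n. The next term is 18n ln 18 − 18n = 18(ln 18 − 1) n. Then the (1/2) ln(2π·18n) correction.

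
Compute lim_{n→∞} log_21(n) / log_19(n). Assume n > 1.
lim = ln(19) / ln(21) = log_21(19)

Change of base: log_21(n) = ln n / ln 21 and log_19(n) = ln n / ln 19. The ratio is (ln n / ln 21) · (ln 19 / ln n) = ln 19 / ln 21, a constant independent of n. So the limit is ln 19 / ln 21 = log_21(19).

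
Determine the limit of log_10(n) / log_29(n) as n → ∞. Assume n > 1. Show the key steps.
lim = ln(29) / ln(10) = log_10(29)

Change of base: log_10(n) = ln n / ln 10 and log_29(n) = ln n / ln 29. The ratio is (ln n / ln 10) · (ln 29 / ln n) = ln 29 / ln 10, a constant independent of n. So the limit is ln 29 / ln 10 = log_10(29).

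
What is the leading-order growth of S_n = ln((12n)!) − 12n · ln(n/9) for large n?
S_n ~ 12n · (ln 108 − 1) + O(ln n)

Stirling: ln((12n)!) = 12n ln(12n) − 12n + O(ln n).
  S_n = 12n ln(12n) − 12n − 12n ln(n/9) + O(ln n)
      = 12n ln(12n) − 12n ln n + 12n ln 9 − 12n + O(ln n)
      = 12n ln 12 + 12n ln 9 − 12n + O(ln n)
      = 12n (ln 108 − 1) + O(ln n).
Numerically ln(108) − 1 ≈ 3.6821.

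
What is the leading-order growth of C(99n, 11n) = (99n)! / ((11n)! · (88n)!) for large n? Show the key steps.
C(99n, 11n) ~ (387420489/16777216)^(11n) · sqrt(9/(16π·11n))

Write N = 11n. Apply Stirling to each factorial:
  (9N)! ~ sqrt(2π·9N) · (9N/e)^(9N),
  N! ~ sqrt(2π N) · (N/e)^N,
  (8N)! ~ sqrt(2π·8N) · (8N/e)^(8N).
The exponential factors combine to (9N)^(9N) / (N^N · (8N)^(8N)) = 9^(9N)/8^(8N) = (9^9/8^8)^N = (387420489/16777216)^N.
The square-root prefactors combine to sqrt(2π·9N) / (sqrt(2π N)·sqrt(2π·8N)) = sqrt(9 / (2π·8·N)) = sqrt(9/(16π·11n)).
Substituting N = 11n: C(99n, 11n) ~ (387420489/16777216)^(11n) · sqrt(9/(16π·11n)).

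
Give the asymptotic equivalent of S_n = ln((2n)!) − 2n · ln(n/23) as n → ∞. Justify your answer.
S_n ~ 2n · (ln 46 − 1) + O(ln n)

Stirling: ln((2n)!) = 2n ln(2n) − 2n + O(ln n).
  S_n = 2n ln(2n) − 2n − 2n ln(n/23) + O(ln n)
      = 2n ln(2n) − 2n ln n + 2n ln 23 − 2n + O(ln n)
      = 2n ln 2 + 2n ln 23 − 2n + O(ln n)
      = 2n (ln 46 − 1) + O(ln n).
Numerically ln(46) − 1 ≈ 2.8286.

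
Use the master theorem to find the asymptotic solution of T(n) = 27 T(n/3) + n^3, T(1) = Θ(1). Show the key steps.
T(n) = Θ(n^3 log n)

log_3 27 = 3, and f(n) = n^3 = Θ(n^(log_3 27)). This is Case 2 of the master theorem: T(n) = Θ(f(n) · log n) = Θ(n^3 log n).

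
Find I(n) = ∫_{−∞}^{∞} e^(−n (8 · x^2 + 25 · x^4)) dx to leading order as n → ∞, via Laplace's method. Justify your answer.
I(n) ~ sqrt(π/(8n))

φ(x) = 8 · x^2 + 25 · x^4 has its unique global minimum at x* = 0 (since φ'(x) = 16x + 100x^3 = 0 only at x = 0 for real x with both coefficients positive, and φ → ∞ as |x| → ∞). At x* = 0, φ(0) = 0 and φ''(0) = 16. Laplace's method then gives
  I(n) ~ sqrt(2π / (n · φ''(0))) · e^(−n φ(0)) = sqrt(2π / (16n)) = sqrt(π/(8n)).
The 25 · x^4 term contributes only at subleading order (an O(1/n) relative correction).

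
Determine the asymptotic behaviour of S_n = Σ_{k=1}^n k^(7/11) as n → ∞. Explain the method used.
S_n ~ (11/18) · n^(18/11)

Integral comparison: Σ_{k=1}^n k^(7/11) = ∫_0^n x^(7/11) dx + O(n^(7/11)). The integral is n^(1 + 7/11) / (1 + 7/11) = n^((7+11)/11) / ((7+11)/11) = (11/18) · n^(18/11).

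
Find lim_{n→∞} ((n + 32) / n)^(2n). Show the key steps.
lim = e^64

Rewrite as (1 + 32/n)^(2n). By the standard limit (1 + x/n)^n → e^x, we have (1 + 32/n)^n → e^32, and raising to the 2nd power gives e^64.
More precisely, ln[(1 + 32/n)^(2n)] = 2n · ln(1 + 32/n) = 2n · (32/n + O(1/n^2)) = 64 + O(1/n) → 64.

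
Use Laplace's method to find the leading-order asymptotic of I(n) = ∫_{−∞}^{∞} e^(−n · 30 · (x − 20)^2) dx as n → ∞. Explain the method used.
I(n) = sqrt(π/(30n))

Here φ(x) = 30 · (x − 20)^2 has its unique minimum at x* = 20 with φ(x*) = 0 and φ''(x*) = 60. Laplace's method gives
  I(n) ~ e^(−n φ(x*)) · sqrt(2π / (n · φ''(x*))) = sqrt(2π / (60n)) = sqrt(π/(30n)).
This is exact: substituting u = (x − 20)·sqrt(30n) gives I(n) = (1/sqrt(30n)) ∫_{−∞}^{∞} e^(−u^2) du = sqrt(π/(30n)).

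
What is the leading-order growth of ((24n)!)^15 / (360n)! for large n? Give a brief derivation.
((24n)!)^15/(360n)! ~ ((2π·24n)^(14/2) / sqrt(15)) · 15^(−15·24n)  →  0

Write N = 24n. Stirling: N! ~ sqrt(2π N)(N/e)^N and (15N)! ~ sqrt(2π·15N)·(15N/e)^(15N).
  (N!)^15/(15N)! ~ (2π N)^(15/2) (N/e)^(15N) / [sqrt(2π·15N) (15N/e)^(15N)]
     = (2π N)^(15/2) / sqrt(2π·15N) · (N/(15N))^(15N)
     = (2π N)^((15−1)/2) / sqrt(15) · 15^(−15N).
Since 15^15 > 1, the factor 15^(−15N) decays exponentially, so the ratio → 0. Substituting N = 24n gives the stated form.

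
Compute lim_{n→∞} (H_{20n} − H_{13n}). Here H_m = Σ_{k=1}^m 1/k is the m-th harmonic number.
lim = ln(20/13)

Euler-Maclaurin gives H_m = ln m + γ + 1/(2m) + O(1/m^2). The γ and O(1/m) terms cancel in the difference:
  H_{20n} − H_{13n} = ln(20n) − ln(13n) + O(1/n) = ln(20/13) + O(1/n).
Hence the limit is ln(20/13).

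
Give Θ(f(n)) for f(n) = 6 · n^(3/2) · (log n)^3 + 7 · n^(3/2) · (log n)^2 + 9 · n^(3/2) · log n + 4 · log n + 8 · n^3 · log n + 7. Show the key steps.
f(n) ∈ Θ(n^3 · log n)

Compare the terms by growth order. For large n, n^a · (log n)^b dominates n^a' · (log n)^b' iff a > a', or (a = a' and b > b'). Ranking the 6 terms shows the dominant one is 8 · n^3 · log n. Hence f(n) ∈ Θ(n^3 · log n).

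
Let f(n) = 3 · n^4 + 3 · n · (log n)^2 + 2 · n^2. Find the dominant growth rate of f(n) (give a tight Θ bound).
f(n) ∈ Θ(n^4)

Compare the terms by growth order. For large n, n^a · (log n)^b dominates n^a' · (log n)^b' iff a > a', or (a = a' and b > b'). Ranking the 3 terms shows the dominant one is 3 · n^4. Hence f(n) ∈ Θ(n^4).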